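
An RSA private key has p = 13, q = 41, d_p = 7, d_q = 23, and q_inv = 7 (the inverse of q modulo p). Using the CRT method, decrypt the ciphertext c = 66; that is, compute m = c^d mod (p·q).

m₁ = c^(d_p) mod p: c ≡ 1 (mod 13), and 1^7 mod 13 = 1.
m₂ = c^(d_q) mod q: c ≡ 25 (mod 41), and 25^23 mod 41 = 4.
h = q_inv·(m₁ − m₂) mod p = 7·(1 − 4) mod 13 = 5.
m = m₂ + h·q = 4 + 5·41 = 209.

209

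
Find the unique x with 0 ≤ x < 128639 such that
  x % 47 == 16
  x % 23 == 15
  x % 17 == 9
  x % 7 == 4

The moduli are pairwise coprime; N = 47·23·17·7 = 128639.
N/47 = 2737; 2737 ≡ 11 (mod 47); 11·30 ≡ 1, so inverse 30.
N/23 = 5593; 5593 ≡ 4 (mod 23); 4·6 ≡ 1, so inverse 6.
N/17 = 7567; 7567 ≡ 2 (mod 17); 2·9 ≡ 1, so inverse 9.
N/7 = 18377; 18377 ≡ 2 (mod 7); 2·4 ≡ 1, so inverse 4.
x ≡ 16·2737·30 + 15·5593·6 + 9·7567·9 + 4·18377·4 = 2724089.
2724089 mod 128639 = 22670.

22670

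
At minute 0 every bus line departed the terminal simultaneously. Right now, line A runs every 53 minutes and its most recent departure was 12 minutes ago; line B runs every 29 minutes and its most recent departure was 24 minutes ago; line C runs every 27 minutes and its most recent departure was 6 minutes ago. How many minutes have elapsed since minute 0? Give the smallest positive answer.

14640

From t ≡ 12 (mod 53) write t = 12 + 53s. Substituting into t ≡ 24 (mod 29) gives 53s ≡ 12 (mod 29), and since 24⁻¹ ≡ 23 (mod 29), s ≡ 15. Hence t ≡ 12 + 53·15 = 807 (mod 1537).
From t ≡ 807 (mod 1537) write t = 807 + 1537s. Substituting into t ≡ 6 (mod 27) gives 1537s ≡ 9 (mod 27), and since 25⁻¹ ≡ 13 (mod 27), s ≡ 9. Hence t ≡ 807 + 1537·9 = 14640 (mod 41499).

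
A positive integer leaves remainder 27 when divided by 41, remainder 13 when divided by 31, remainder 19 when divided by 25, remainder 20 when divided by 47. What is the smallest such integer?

1202844

The moduli are pairwise coprime; N = 41·31·25·47 = 1493425.
N/41 = 36425; 36425 ≡ 17 (mod 41); 17·29 ≡ 1, so inverse 29.
N/31 = 48175; 48175 ≡ 1 (mod 31), inverse 1.
N/25 = 59737; 59737 ≡ 12 (mod 25); 12·23 ≡ 1, so inverse 23.
N/47 = 31775; 31775 ≡ 3 (mod 47); 3·16 ≡ 1, so inverse 16.
k ≡ 27·36425·29 + 13·48175·1 + 19·59737·23 + 20·31775·16 = 65420119.
65420119 mod 1493425 = 1202844.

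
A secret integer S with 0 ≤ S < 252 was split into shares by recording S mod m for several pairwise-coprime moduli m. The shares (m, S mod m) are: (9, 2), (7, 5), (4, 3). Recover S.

47

The moduli are pairwise coprime; N = 9·7·4 = 252.
N/9 = 28; 28 ≡ 1 (mod 9), inverse 1.
N/7 = 36; 36 ≡ 1 (mod 7), inverse 1.
N/4 = 63; 63 ≡ 3 (mod 4); 3·3 ≡ 1, so inverse 3.
S ≡ 2·28·1 + 5·36·1 + 3·63·3 = 803.
803 mod 252 = 47.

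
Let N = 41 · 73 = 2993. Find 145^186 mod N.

512

Mod 41: 145 ≡ 22; by Fermat, exponent reduces to 186 mod 40 = 26; 22^26 ≡ 20 (mod 41).
Mod 73: 145 ≡ 72; by Fermat, exponent reduces to 186 mod 72 = 42; 72^42 ≡ 1 (mod 73).
Combine by CRT: x ≡ 20 (mod 41), x ≡ 1 (mod 73) ⇒ x ≡ 512 (mod 2993).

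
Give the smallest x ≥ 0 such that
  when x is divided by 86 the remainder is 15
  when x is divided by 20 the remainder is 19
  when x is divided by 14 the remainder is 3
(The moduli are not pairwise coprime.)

5519

gcd(86, 20) = 2 and 2 | (19 − 15), so the pair is consistent; merging gives x ≡ 359 (mod 860), where 860 = lcm(86, 20).
gcd(860, 14) = 2 and 2 | (3 − 359), so the pair is consistent; merging gives x ≡ 5519 (mod 6020), where 6020 = lcm(860, 14).
The solution is unique modulo lcm(86, 20, 14) = 6020.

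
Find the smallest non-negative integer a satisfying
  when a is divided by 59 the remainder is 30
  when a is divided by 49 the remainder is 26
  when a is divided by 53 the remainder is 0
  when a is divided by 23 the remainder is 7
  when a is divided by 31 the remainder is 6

From a ≡ 30 (mod 59) write a = 30 + 59t. Substituting into a ≡ 26 (mod 49) gives 59t ≡ 45 (mod 49), and since 10⁻¹ ≡ 5 (mod 49), t ≡ 29. Hence a ≡ 30 + 59·29 = 1741 (mod 2891).
From a ≡ 1741 (mod 2891) write a = 1741 + 2891t. Substituting into a ≡ 0 (mod 53) gives 2891t ≡ 8 (mod 53), and since 29⁻¹ ≡ 11 (mod 53), t ≡ 35. Hence a ≡ 1741 + 2891·35 = 102926 (mod 153223).
From a ≡ 102926 (mod 153223) write a = 102926 + 153223t. Substituting into a ≡ 7 (mod 23) gives 153223t ≡ 6 (mod 23), and since 20⁻¹ ≡ 15 (mod 23), t ≡ 21. Hence a ≡ 102926 + 153223·21 = 3320609 (mod 3524129).
From a ≡ 3320609 (mod 3524129) write a = 3320609 + 3524129t. Substituting into a ≡ 6 (mod 31) gives 3524129t ≡ 24 (mod 31), and since 18⁻¹ ≡ 19 (mod 31), t ≡ 22. Hence a ≡ 3320609 + 3524129·22 = 80851447 (mod 109247999).

80851447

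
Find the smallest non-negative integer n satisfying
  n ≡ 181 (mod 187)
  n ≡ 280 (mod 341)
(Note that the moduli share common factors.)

Combine the congruences pairwise.
gcd(187, 341) = 11 and 11 | (280 − 181), so the pair is consistent; merging gives n ≡ 1303 (mod 5797), where 5797 = lcm(187, 341).
The solution is unique modulo lcm(187, 341) = 5797.

1303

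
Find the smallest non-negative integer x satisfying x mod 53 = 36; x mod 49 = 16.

2368

Combine the congruences pairwise.
From x ≡ 36 (mod 53) write x = 36 + 53t. Substituting into x ≡ 16 (mod 49) gives 53t ≡ 29 (mod 49), and since 4⁻¹ ≡ 37 (mod 49), t ≡ 44. Hence x ≡ 36 + 53·44 = 2368 (mod 2597).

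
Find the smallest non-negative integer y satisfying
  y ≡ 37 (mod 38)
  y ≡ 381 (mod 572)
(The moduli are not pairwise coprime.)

10677

Combine the congruences pairwise.
gcd(38, 572) = 2 and 2 | (381 − 37), so the pair is consistent; merging gives y ≡ 10677 (mod 10868), where 10868 = lcm(38, 572).
The solution is unique modulo lcm(38, 572) = 10868.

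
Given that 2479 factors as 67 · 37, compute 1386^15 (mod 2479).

Mod 67: 1386 ≡ 46; 46^15 ≡ 3 (mod 67).
Mod 37: 1386 ≡ 17; 17^15 ≡ 14 (mod 37).
Combine by CRT: x ≡ 3 (mod 67), x ≡ 14 (mod 37) ⇒ x ≡ 606 (mod 2479).

606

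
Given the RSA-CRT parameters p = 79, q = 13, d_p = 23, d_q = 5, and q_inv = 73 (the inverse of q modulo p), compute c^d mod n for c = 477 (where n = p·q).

627

m₁ = c^(d_p) mod p: c ≡ 3 (mod 79), and 3^23 mod 79 = 74.
m₂ = c^(d_q) mod q: c ≡ 9 (mod 13), and 9^5 mod 13 = 3.
h = q_inv·(m₁ − m₂) mod p = 73·(74 − 3) mod 79 = 48.
m = m₂ + h·q = 3 + 48·13 = 627.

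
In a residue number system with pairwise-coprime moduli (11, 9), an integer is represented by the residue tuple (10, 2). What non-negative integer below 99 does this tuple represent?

From x ≡ 10 (mod 11) write x = 10 + 11t. Substituting into x ≡ 2 (mod 9) gives 11t ≡ 1 (mod 9), and since 2⁻¹ ≡ 5 (mod 9), t ≡ 5. Hence x ≡ 10 + 11·5 = 65 (mod 99).

65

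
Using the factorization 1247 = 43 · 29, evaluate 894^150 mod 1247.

Mod 43: 894 ≡ 34; by Fermat, exponent reduces to 150 mod 42 = 24; 34^24 ≡ 41 (mod 43).
Mod 29: 894 ≡ 24; by Fermat, exponent reduces to 150 mod 28 = 10; 24^10 ≡ 20 (mod 29).
Combine by CRT: x ≡ 41 (mod 43), x ≡ 20 (mod 29) ⇒ x ≡ 600 (mod 1247).

600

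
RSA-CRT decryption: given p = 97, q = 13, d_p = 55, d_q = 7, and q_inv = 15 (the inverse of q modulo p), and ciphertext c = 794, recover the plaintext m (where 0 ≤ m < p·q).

m₁ = c^(d_p) mod p: c ≡ 18 (mod 97), and 18^55 mod 97 = 70.
m₂ = c^(d_q) mod q: c ≡ 1 (mod 13), and 1^7 mod 13 = 1.
h = q_inv·(m₁ − m₂) mod p = 15·(70 − 1) mod 97 = 65.
m = m₂ + h·q = 1 + 65·13 = 846.

846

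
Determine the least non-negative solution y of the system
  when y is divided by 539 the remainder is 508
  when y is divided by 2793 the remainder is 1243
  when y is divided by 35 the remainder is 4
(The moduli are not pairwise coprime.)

118549

gcd(539, 2793) = 49 and 49 | (1243 − 508), so the pair is consistent; merging gives y ≡ 26380 (mod 30723), where 30723 = lcm(539, 2793).
gcd(30723, 35) = 7 and 7 | (4 − 26380), so the pair is consistent; merging gives y ≡ 118549 (mod 153615), where 153615 = lcm(30723, 35).
The solution is unique modulo lcm(539, 2793, 35) = 153615.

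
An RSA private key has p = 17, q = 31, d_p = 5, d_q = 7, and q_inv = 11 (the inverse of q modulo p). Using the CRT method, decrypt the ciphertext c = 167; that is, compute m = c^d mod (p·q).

m₁ = c^(d_p) mod p: c ≡ 14 (mod 17), and 14^5 mod 17 = 12.
m₂ = c^(d_q) mod q: c ≡ 12 (mod 31), and 12^7 mod 31 = 24.
h = q_inv·(m₁ − m₂) mod p = 11·(12 − 24) mod 17 = 4.
m = m₂ + h·q = 24 + 4·31 = 148.

148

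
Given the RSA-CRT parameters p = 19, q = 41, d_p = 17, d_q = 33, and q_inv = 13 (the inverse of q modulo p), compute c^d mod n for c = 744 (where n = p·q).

m₁ = c^(d_p) mod p: c ≡ 3 (mod 19), and 3^17 mod 19 = 13.
m₂ = c^(d_q) mod q: c ≡ 6 (mod 41), and 6^33 mod 41 = 17.
h = q_inv·(m₁ − m₂) mod p = 13·(13 − 17) mod 19 = 5.
m = m₂ + h·q = 17 + 5·41 = 222.

222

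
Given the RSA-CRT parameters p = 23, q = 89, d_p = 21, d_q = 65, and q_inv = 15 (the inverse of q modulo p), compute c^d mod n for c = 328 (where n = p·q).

211

m₁ = c^(d_p) mod p: c ≡ 6 (mod 23), and 6^21 mod 23 = 4.
m₂ = c^(d_q) mod q: c ≡ 61 (mod 89), and 61^65 mod 89 = 33.
h = q_inv·(m₁ − m₂) mod p = 15·(4 − 33) mod 23 = 2.
m = m₂ + h·q = 33 + 2·89 = 211.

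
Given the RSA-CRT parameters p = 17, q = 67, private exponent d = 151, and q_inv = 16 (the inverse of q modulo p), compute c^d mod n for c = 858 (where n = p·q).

d_p = d mod (p−1) = 151 mod 16 = 7; d_q = d mod (q−1) = 19.
m₁ = c^(d_p) mod p: c ≡ 8 (mod 17), and 8^7 mod 17 = 15.
m₂ = c^(d_q) mod q: c ≡ 54 (mod 67), and 54^19 mod 67 = 17.
h = q_inv·(m₁ − m₂) mod p = 16·(15 − 17) mod 17 = 2.
m = m₂ + h·q = 17 + 2·67 = 151.

151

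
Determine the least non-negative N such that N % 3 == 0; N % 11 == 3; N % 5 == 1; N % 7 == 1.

The moduli are pairwise coprime; M = 3·11·5·7 = 1155.
M/3 = 385; 385 ≡ 1 (mod 3), inverse 1.
M/11 = 105; 105 ≡ 6 (mod 11); 6·2 ≡ 1, so inverse 2.
M/5 = 231; 231 ≡ 1 (mod 5), inverse 1.
M/7 = 165; 165 ≡ 4 (mod 7); 4·2 ≡ 1, so inverse 2.
N ≡ 0·385·1 + 3·105·2 + 1·231·1 + 1·165·2 = 1191.
1191 mod 1155 = 36.

36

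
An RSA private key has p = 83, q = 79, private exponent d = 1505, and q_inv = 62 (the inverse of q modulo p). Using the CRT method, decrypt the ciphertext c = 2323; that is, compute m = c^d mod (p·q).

d_p = d mod (p−1) = 1505 mod 82 = 29; d_q = d mod (q−1) = 23.
m₁ = c^(d_p) mod p: c ≡ 82 (mod 83), and 82^29 mod 83 = 82.
m₂ = c^(d_q) mod q: c ≡ 32 (mod 79), and 32^23 mod 79 = 20.
h = q_inv·(m₁ − m₂) mod p = 62·(82 − 20) mod 83 = 26.
m = m₂ + h·q = 20 + 26·79 = 2074.

2074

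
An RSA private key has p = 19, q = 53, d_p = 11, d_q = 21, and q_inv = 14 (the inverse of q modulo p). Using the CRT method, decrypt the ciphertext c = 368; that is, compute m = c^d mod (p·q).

277

m₁ = c^(d_p) mod p: c ≡ 7 (mod 19), and 7^11 mod 19 = 11.
m₂ = c^(d_q) mod q: c ≡ 50 (mod 53), and 50^21 mod 53 = 12.
h = q_inv·(m₁ − m₂) mod p = 14·(11 − 12) mod 19 = 5.
m = m₂ + h·q = 12 + 5·53 = 277.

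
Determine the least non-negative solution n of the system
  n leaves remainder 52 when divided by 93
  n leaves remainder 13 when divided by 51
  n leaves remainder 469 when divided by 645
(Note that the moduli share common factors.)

75289

gcd(93, 51) = 3 and 3 | (13 − 52), so the pair is consistent; merging gives n ≡ 982 (mod 1581), where 1581 = lcm(93, 51).
gcd(1581, 645) = 3 and 3 | (469 − 982), so the pair is consistent; merging gives n ≡ 75289 (mod 339915), where 339915 = lcm(1581, 645).
The solution is unique modulo lcm(93, 51, 645) = 339915.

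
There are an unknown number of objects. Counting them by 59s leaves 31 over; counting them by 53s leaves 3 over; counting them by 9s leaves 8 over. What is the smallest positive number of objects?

The moduli are pairwise coprime; M = 59·53·9 = 28143.
M/59 = 477; 477 ≡ 5 (mod 59); 5·12 ≡ 1, so inverse 12.
M/53 = 531; 531 ≡ 1 (mod 53), inverse 1.
M/9 = 3127; 3127 ≡ 4 (mod 9); 4·7 ≡ 1, so inverse 7.
N ≡ 31·477·12 + 3·531·1 + 8·3127·7 = 354149.
354149 mod 28143 = 16433.

16433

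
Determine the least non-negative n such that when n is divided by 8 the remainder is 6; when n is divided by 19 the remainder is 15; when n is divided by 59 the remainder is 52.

5126

The moduli are pairwise coprime; M = 8·19·59 = 8968.
M/8 = 1121; 1121 ≡ 1 (mod 8), inverse 1.
M/19 = 472; 472 ≡ 16 (mod 19); 16·6 ≡ 1, so inverse 6.
M/59 = 152; 152 ≡ 34 (mod 59); 34·33 ≡ 1, so inverse 33.
n ≡ 6·1121·1 + 15·472·6 + 52·152·33 = 310038.
310038 mod 8968 = 5126.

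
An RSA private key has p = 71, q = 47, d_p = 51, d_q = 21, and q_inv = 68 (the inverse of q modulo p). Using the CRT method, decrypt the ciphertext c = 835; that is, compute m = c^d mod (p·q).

54

m₁ = c^(d_p) mod p: c ≡ 54 (mod 71), and 54^51 mod 71 = 54.
m₂ = c^(d_q) mod q: c ≡ 36 (mod 47), and 36^21 mod 47 = 7.
h = q_inv·(m₁ − m₂) mod p = 68·(54 − 7) mod 71 = 1.
m = m₂ + h·q = 7 + 1·47 = 54.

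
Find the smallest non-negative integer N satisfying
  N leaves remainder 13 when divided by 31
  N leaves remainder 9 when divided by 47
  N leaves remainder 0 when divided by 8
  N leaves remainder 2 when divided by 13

The moduli are pairwise coprime; M = 31·47·8·13 = 151528.
M/31 = 4888; 4888 ≡ 21 (mod 31); 21·3 ≡ 1, so inverse 3.
M/47 = 3224; 3224 ≡ 28 (mod 47); 28·42 ≡ 1, so inverse 42.
M/8 = 18941; 18941 ≡ 5 (mod 8); 5·5 ≡ 1, so inverse 5.
M/13 = 11656; 11656 ≡ 8 (mod 13); 8·5 ≡ 1, so inverse 5.
N ≡ 13·4888·3 + 9·3224·42 + 0·18941·5 + 2·11656·5 = 1525864.
1525864 mod 151528 = 10584.

10584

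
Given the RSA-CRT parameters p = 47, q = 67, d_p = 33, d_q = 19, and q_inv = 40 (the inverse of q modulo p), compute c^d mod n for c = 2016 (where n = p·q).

m₁ = c^(d_p) mod p: c ≡ 42 (mod 47), and 42^33 mod 47 = 12.
m₂ = c^(d_q) mod q: c ≡ 6 (mod 67), and 6^19 mod 67 = 65.
h = q_inv·(m₁ − m₂) mod p = 40·(12 − 65) mod 47 = 42.
m = m₂ + h·q = 65 + 42·67 = 2879.

2879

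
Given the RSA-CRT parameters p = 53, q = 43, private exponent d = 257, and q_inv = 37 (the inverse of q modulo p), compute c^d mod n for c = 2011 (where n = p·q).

d_p = d mod (p−1) = 257 mod 52 = 49; d_q = d mod (q−1) = 5.
m₁ = c^(d_p) mod p: c ≡ 50 (mod 53), and 50^49 mod 53 = 51.
m₂ = c^(d_q) mod q: c ≡ 33 (mod 43), and 33^5 mod 43 = 18.
h = q_inv·(m₁ − m₂) mod p = 37·(51 − 18) mod 53 = 2.
m = m₂ + h·q = 18 + 2·43 = 104.

104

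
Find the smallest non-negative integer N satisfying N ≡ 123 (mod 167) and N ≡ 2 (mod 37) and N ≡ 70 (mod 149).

From N ≡ 123 (mod 167) write N = 123 + 167t. Substituting into N ≡ 2 (mod 37) gives 167t ≡ 27 (mod 37), and since 19⁻¹ ≡ 2 (mod 37), t ≡ 17. Hence N ≡ 123 + 167·17 = 2962 (mod 6179).
From N ≡ 2962 (mod 6179) write N = 2962 + 6179t. Substituting into N ≡ 70 (mod 149) gives 6179t ≡ 88 (mod 149), and since 70⁻¹ ≡ 66 (mod 149), t ≡ 146. Hence N ≡ 2962 + 6179·146 = 905096 (mod 920671).

905096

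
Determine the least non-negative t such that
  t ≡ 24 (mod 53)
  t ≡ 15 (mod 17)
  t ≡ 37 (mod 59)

5642

From t ≡ 24 (mod 53) write t = 24 + 53s. Substituting into t ≡ 15 (mod 17) gives 53s ≡ 8 (mod 17), and since 2⁻¹ ≡ 9 (mod 17), s ≡ 4. Hence t ≡ 24 + 53·4 = 236 (mod 901).
From t ≡ 236 (mod 901) write t = 236 + 901s. Substituting into t ≡ 37 (mod 59) gives 901s ≡ 37 (mod 59), and since 16⁻¹ ≡ 48 (mod 59), s ≡ 6. Hence t ≡ 236 + 901·6 = 5642 (mod 53159).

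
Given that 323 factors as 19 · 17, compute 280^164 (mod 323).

Mod 19: 280 ≡ 14; by Fermat, exponent reduces to 164 mod 18 = 2; 14^2 ≡ 6 (mod 19).
Mod 17: 280 ≡ 8; by Fermat, exponent reduces to 164 mod 16 = 4; 8^4 ≡ 16 (mod 17).
Combine by CRT: x ≡ 6 (mod 19), x ≡ 16 (mod 17) ⇒ x ≡ 101 (mod 323).

101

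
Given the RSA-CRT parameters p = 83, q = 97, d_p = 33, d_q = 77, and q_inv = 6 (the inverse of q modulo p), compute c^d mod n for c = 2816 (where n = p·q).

m₁ = c^(d_p) mod p: c ≡ 77 (mod 83), and 77^33 mod 83 = 3.
m₂ = c^(d_q) mod q: c ≡ 3 (mod 97), and 3^77 mod 97 = 48.
h = q_inv·(m₁ − m₂) mod p = 6·(3 − 48) mod 83 = 62.
m = m₂ + h·q = 48 + 62·97 = 6062.

6062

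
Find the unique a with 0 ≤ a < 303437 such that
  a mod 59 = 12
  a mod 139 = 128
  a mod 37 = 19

From a ≡ 12 (mod 59) write a = 12 + 59t. Substituting into a ≡ 128 (mod 139) gives 59t ≡ 116 (mod 139), and since 59⁻¹ ≡ 33 (mod 139), t ≡ 75. Hence a ≡ 12 + 59·75 = 4437 (mod 8201).
From a ≡ 4437 (mod 8201) write a = 4437 + 8201t. Substituting into a ≡ 19 (mod 37) gives 8201t ≡ 22 (mod 37), and since 24⁻¹ ≡ 17 (mod 37), t ≡ 4. Hence a ≡ 4437 + 8201·4 = 37241 (mod 303437).

37241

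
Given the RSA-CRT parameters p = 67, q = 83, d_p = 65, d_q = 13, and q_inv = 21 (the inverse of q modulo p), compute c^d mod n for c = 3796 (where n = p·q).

m₁ = c^(d_p) mod p: c ≡ 44 (mod 67), and 44^65 mod 67 = 32.
m₂ = c^(d_q) mod q: c ≡ 61 (mod 83), and 61^13 mod 83 = 31.
h = q_inv·(m₁ − m₂) mod p = 21·(32 − 31) mod 67 = 21.
m = m₂ + h·q = 31 + 21·83 = 1774.

1774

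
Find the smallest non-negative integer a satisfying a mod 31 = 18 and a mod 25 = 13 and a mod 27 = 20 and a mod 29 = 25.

484238

The moduli are pairwise coprime; N = 31·25·27·29 = 606825.
N/31 = 19575; 19575 ≡ 14 (mod 31); 14·20 ≡ 1, so inverse 20.
N/25 = 24273; 24273 ≡ 23 (mod 25); 23·12 ≡ 1, so inverse 12.
N/27 = 22475; 22475 ≡ 11 (mod 27); 11·5 ≡ 1, so inverse 5.
N/29 = 20925; 20925 ≡ 16 (mod 29); 16·20 ≡ 1, so inverse 20.
a ≡ 18·19575·20 + 13·24273·12 + 20·22475·5 + 25·20925·20 = 23543588.
23543588 mod 606825 = 484238.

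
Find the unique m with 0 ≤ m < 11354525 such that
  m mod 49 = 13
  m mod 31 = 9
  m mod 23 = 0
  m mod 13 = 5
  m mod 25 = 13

7205463

The moduli are pairwise coprime; N = 49·31·23·13·25 = 11354525.
N/49 = 231725; 231725 ≡ 4 (mod 49); 4·37 ≡ 1, so inverse 37.
N/31 = 366275; 366275 ≡ 10 (mod 31); 10·28 ≡ 1, so inverse 28.
N/23 = 493675; 493675 ≡ 3 (mod 23); 3·8 ≡ 1, so inverse 8.
N/13 = 873425; 873425 ≡ 7 (mod 13); 7·2 ≡ 1, so inverse 2.
N/25 = 454181; 454181 ≡ 6 (mod 25); 6·21 ≡ 1, so inverse 21.
m ≡ 13·231725·37 + 9·366275·28 + 0·493675·8 + 5·873425·2 + 13·454181·21 = 336486688.
336486688 mod 11354525 = 7205463.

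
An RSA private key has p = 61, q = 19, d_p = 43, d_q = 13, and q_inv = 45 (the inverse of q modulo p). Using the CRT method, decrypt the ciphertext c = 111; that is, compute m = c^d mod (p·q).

499

m₁ = c^(d_p) mod p: c ≡ 50 (mod 61), and 50^43 mod 61 = 11.
m₂ = c^(d_q) mod q: c ≡ 16 (mod 19), and 16^13 mod 19 = 5.
h = q_inv·(m₁ − m₂) mod p = 45·(11 − 5) mod 61 = 26.
m = m₂ + h·q = 5 + 26·19 = 499.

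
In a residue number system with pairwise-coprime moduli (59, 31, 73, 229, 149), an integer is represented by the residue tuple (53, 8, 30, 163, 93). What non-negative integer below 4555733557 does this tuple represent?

From x ≡ 53 (mod 59) write x = 53 + 59t. Substituting into x ≡ 8 (mod 31) gives 59t ≡ 17 (mod 31), and since 28⁻¹ ≡ 10 (mod 31), t ≡ 15. Hence x ≡ 53 + 59·15 = 938 (mod 1829).
From x ≡ 938 (mod 1829) write x = 938 + 1829t. Substituting into x ≡ 30 (mod 73) gives 1829t ≡ 41 (mod 73), and since 4⁻¹ ≡ 55 (mod 73), t ≡ 65. Hence x ≡ 938 + 1829·65 = 119823 (mod 133517).
From x ≡ 119823 (mod 133517) write x = 119823 + 133517t. Substituting into x ≡ 163 (mod 229) gives 133517t ≡ 107 (mod 229), and since 10⁻¹ ≡ 23 (mod 229), t ≡ 171. Hence x ≡ 119823 + 133517·171 = 22951230 (mod 30575393).
From x ≡ 22951230 (mod 30575393) write x = 22951230 + 30575393t. Substituting into x ≡ 93 (mod 149) gives 30575393t ≡ 78 (mod 149), and since 146⁻¹ ≡ 99 (mod 149), t ≡ 123. Hence x ≡ 22951230 + 30575393·123 = 3783724569 (mod 4555733557).

3783724569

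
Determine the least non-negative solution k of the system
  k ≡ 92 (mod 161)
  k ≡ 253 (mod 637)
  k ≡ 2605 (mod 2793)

Combine the congruences pairwise.
gcd(161, 637) = 7 and 7 | (253 − 92), so the pair is consistent; merging gives k ≡ 253 (mod 14651), where 14651 = lcm(161, 637).
gcd(14651, 2793) = 49 and 49 | (2605 − 253), so the pair is consistent; merging gives k ≡ 527689 (mod 835107), where 835107 = lcm(14651, 2793).
The solution is unique modulo lcm(161, 637, 2793) = 835107.

527689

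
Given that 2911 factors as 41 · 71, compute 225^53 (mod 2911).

938

Mod 41: 225 ≡ 20; by Fermat, exponent reduces to 53 mod 40 = 13; 20^13 ≡ 36 (mod 41).
Mod 71: 225 ≡ 12; 12^53 ≡ 15 (mod 71).
Combine by CRT: x ≡ 36 (mod 41), x ≡ 15 (mod 71) ⇒ x ≡ 938 (mod 2911).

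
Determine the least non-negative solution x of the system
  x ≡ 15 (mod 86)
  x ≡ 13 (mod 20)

Combine the congruences pairwise.
gcd(86, 20) = 2 and 2 | (13 − 15), so the pair is consistent; merging gives x ≡ 273 (mod 860), where 860 = lcm(86, 20).
The solution is unique modulo lcm(86, 20) = 860.

273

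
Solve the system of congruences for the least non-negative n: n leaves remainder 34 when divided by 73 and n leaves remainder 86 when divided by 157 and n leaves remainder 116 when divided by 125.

810991

From n ≡ 34 (mod 73) write n = 34 + 73t. Substituting into n ≡ 86 (mod 157) gives 73t ≡ 52 (mod 157), and since 73⁻¹ ≡ 114 (mod 157), t ≡ 119. Hence n ≡ 34 + 73·119 = 8721 (mod 11461).
From n ≡ 8721 (mod 11461) write n = 8721 + 11461t. Substituting into n ≡ 116 (mod 125) gives 11461t ≡ 20 (mod 125), and since 86⁻¹ ≡ 16 (mod 125), t ≡ 70. Hence n ≡ 8721 + 11461·70 = 810991 (mod 1432625).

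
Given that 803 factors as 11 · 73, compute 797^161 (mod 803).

280

Mod 11: 797 ≡ 5; by Fermat, exponent reduces to 161 mod 10 = 1; 5^1 ≡ 5 (mod 11).
Mod 73: 797 ≡ 67; by Fermat, exponent reduces to 161 mod 72 = 17; 67^17 ≡ 61 (mod 73).
Combine by CRT: x ≡ 5 (mod 11), x ≡ 61 (mod 73) ⇒ x ≡ 280 (mod 803).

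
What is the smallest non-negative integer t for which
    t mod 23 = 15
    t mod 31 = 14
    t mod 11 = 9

Combine the congruences pairwise.
From t ≡ 15 (mod 23) write t = 15 + 23s. Substituting into t ≡ 14 (mod 31) gives 23s ≡ 30 (mod 31), and since 23⁻¹ ≡ 27 (mod 31), s ≡ 4. Hence t ≡ 15 + 23·4 = 107 (mod 713).
From t ≡ 107 (mod 713) write t = 107 + 713s. Substituting into t ≡ 9 (mod 11) gives 713s ≡ 1 (mod 11), and since 9⁻¹ ≡ 5 (mod 11), s ≡ 5. Hence t ≡ 107 + 713·5 = 3672 (mod 7843).

3672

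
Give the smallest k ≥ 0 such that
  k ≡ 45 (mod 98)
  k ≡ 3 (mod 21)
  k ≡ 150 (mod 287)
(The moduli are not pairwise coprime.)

gcd(98, 21) = 7 and 7 | (3 − 45), so the pair is consistent; merging gives k ≡ 45 (mod 294), where 294 = lcm(98, 21).
gcd(294, 287) = 7 and 7 | (150 − 45), so the pair is consistent; merging gives k ≡ 4455 (mod 12054), where 12054 = lcm(294, 287).
The solution is unique modulo lcm(98, 21, 287) = 12054.

4455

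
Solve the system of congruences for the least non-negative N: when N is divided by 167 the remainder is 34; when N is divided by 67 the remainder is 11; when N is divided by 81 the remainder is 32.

The moduli are pairwise coprime; M = 167·67·81 = 906309.
M/167 = 5427; 5427 ≡ 83 (mod 167); 83·165 ≡ 1, so inverse 165.
M/67 = 13527; 13527 ≡ 60 (mod 67); 60·19 ≡ 1, so inverse 19.
M/81 = 11189; 11189 ≡ 11 (mod 81); 11·59 ≡ 1, so inverse 59.
N ≡ 34·5427·165 + 11·13527·19 + 32·11189·59 = 54397445.
54397445 mod 906309 = 18905.

18905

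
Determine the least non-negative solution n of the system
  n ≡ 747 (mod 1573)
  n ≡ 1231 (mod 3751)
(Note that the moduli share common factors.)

Combine the congruences pairwise.
gcd(1573, 3751) = 121 and 121 | (1231 − 747), so the pair is consistent; merging gives n ≡ 27488 (mod 48763), where 48763 = lcm(1573, 3751).
The solution is unique modulo lcm(1573, 3751) = 48763.

27488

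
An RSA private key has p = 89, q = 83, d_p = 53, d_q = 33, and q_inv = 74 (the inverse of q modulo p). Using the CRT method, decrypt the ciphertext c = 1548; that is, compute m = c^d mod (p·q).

m₁ = c^(d_p) mod p: c ≡ 35 (mod 89), and 35^53 mod 89 = 63.
m₂ = c^(d_q) mod q: c ≡ 54 (mod 83), and 54^33 mod 83 = 5.
h = q_inv·(m₁ − m₂) mod p = 74·(63 − 5) mod 89 = 20.
m = m₂ + h·q = 5 + 20·83 = 1665.

1665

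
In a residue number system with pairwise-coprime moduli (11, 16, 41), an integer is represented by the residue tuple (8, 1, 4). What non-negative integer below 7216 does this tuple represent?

6113

The moduli are pairwise coprime; N = 11·16·41 = 7216.
N/11 = 656; 656 ≡ 7 (mod 11); 7·8 ≡ 1, so inverse 8.
N/16 = 451; 451 ≡ 3 (mod 16); 3·11 ≡ 1, so inverse 11.
N/41 = 176; 176 ≡ 12 (mod 41); 12·24 ≡ 1, so inverse 24.
x ≡ 8·656·8 + 1·451·11 + 4·176·24 = 63841.
63841 mod 7216 = 6113.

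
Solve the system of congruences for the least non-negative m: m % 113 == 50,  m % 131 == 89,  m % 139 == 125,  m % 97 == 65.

The moduli are pairwise coprime; N = 113·131·139·97 = 199588849.
N/113 = 1766273; 1766273 ≡ 83 (mod 113); 83·64 ≡ 1, so inverse 64.
N/131 = 1523579; 1523579 ≡ 49 (mod 131); 49·123 ≡ 1, so inverse 123.
N/139 = 1435891; 1435891 ≡ 21 (mod 139); 21·53 ≡ 1, so inverse 53.
N/97 = 2057617; 2057617 ≡ 53 (mod 97); 53·11 ≡ 1, so inverse 11.
m ≡ 50·1766273·64 + 89·1523579·123 + 125·1435891·53 + 65·2057617·11 = 33314666943.
33314666943 mod 199588849 = 182918009.

182918009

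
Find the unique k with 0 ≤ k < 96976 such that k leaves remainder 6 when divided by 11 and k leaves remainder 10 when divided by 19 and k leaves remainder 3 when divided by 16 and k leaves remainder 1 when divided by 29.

49011

The moduli are pairwise coprime; N = 11·19·16·29 = 96976.
N/11 = 8816; 8816 ≡ 5 (mod 11); 5·9 ≡ 1, so inverse 9.
N/19 = 5104; 5104 ≡ 12 (mod 19); 12·8 ≡ 1, so inverse 8.
N/16 = 6061; 6061 ≡ 13 (mod 16); 13·5 ≡ 1, so inverse 5.
N/29 = 3344; 3344 ≡ 9 (mod 29); 9·13 ≡ 1, so inverse 13.
k ≡ 6·8816·9 + 10·5104·8 + 3·6061·5 + 1·3344·13 = 1018771.
1018771 mod 96976 = 49011.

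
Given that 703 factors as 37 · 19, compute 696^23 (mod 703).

Mod 37: 696 ≡ 30; 30^23 ≡ 28 (mod 37).
Mod 19: 696 ≡ 12; by Fermat, exponent reduces to 23 mod 18 = 5; 12^5 ≡ 8 (mod 19).
Combine by CRT: x ≡ 28 (mod 37), x ≡ 8 (mod 19) ⇒ x ≡ 65 (mod 703).

65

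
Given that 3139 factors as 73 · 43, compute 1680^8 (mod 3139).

1315

Mod 73: 1680 ≡ 1; 1^8 ≡ 1 (mod 73).
Mod 43: 1680 ≡ 3; 3^8 ≡ 25 (mod 43).
Combine by CRT: x ≡ 1 (mod 73), x ≡ 25 (mod 43) ⇒ x ≡ 1315 (mod 3139).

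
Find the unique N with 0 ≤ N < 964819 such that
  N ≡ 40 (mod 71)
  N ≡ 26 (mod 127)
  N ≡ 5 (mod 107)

83465

From N ≡ 40 (mod 71) write N = 40 + 71t. Substituting into N ≡ 26 (mod 127) gives 71t ≡ 113 (mod 127), and since 71⁻¹ ≡ 34 (mod 127), t ≡ 32. Hence N ≡ 40 + 71·32 = 2312 (mod 9017).
From N ≡ 2312 (mod 9017) write N = 2312 + 9017t. Substituting into N ≡ 5 (mod 107) gives 9017t ≡ 47 (mod 107), and since 29⁻¹ ≡ 48 (mod 107), t ≡ 9. Hence N ≡ 2312 + 9017·9 = 83465 (mod 964819).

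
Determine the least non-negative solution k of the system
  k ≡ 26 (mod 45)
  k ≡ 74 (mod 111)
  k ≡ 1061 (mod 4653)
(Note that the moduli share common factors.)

396566

gcd(45, 111) = 3 and 3 | (74 − 26), so the pair is consistent; merging gives k ≡ 296 (mod 1665), where 1665 = lcm(45, 111).
gcd(1665, 4653) = 9 and 9 | (1061 − 296), so the pair is consistent; merging gives k ≡ 396566 (mod 860805), where 860805 = lcm(1665, 4653).
The solution is unique modulo lcm(45, 111, 4653) = 860805.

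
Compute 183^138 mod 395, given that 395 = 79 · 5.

204

Mod 79: 183 ≡ 25; by Fermat, exponent reduces to 138 mod 78 = 60; 25^60 ≡ 46 (mod 79).
Mod 5: 183 ≡ 3; by Fermat, exponent reduces to 138 mod 4 = 2; 3^2 ≡ 4 (mod 5).
Combine by CRT: x ≡ 46 (mod 79), x ≡ 4 (mod 5) ⇒ x ≡ 204 (mod 395).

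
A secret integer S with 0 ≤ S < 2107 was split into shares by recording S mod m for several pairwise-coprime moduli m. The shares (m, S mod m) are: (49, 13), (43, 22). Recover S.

1140

Combine the congruences pairwise.
From S ≡ 13 (mod 49) write S = 13 + 49t. Substituting into S ≡ 22 (mod 43) gives 49t ≡ 9 (mod 43), and since 6⁻¹ ≡ 36 (mod 43), t ≡ 23. Hence S ≡ 13 + 49·23 = 1140 (mod 2107).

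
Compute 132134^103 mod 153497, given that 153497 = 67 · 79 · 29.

106480

Mod 67: 132134 ≡ 10; by Fermat, exponent reduces to 103 mod 66 = 37; 10^37 ≡ 17 (mod 67).
Mod 79: 132134 ≡ 46; by Fermat, exponent reduces to 103 mod 78 = 25; 46^25 ≡ 67 (mod 79).
Mod 29: 132134 ≡ 10; by Fermat, exponent reduces to 103 mod 28 = 19; 10^19 ≡ 21 (mod 29).
Combine by CRT: x ≡ 17 (mod 67), x ≡ 67 (mod 79), x ≡ 21 (mod 29) ⇒ x ≡ 106480 (mod 153497).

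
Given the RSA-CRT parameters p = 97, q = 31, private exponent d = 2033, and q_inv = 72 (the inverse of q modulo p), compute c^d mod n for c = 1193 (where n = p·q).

2693

d_p = d mod (p−1) = 2033 mod 96 = 17; d_q = d mod (q−1) = 23.
m₁ = c^(d_p) mod p: c ≡ 29 (mod 97), and 29^17 mod 97 = 74.
m₂ = c^(d_q) mod q: c ≡ 15 (mod 31), and 15^23 mod 31 = 27.
h = q_inv·(m₁ − m₂) mod p = 72·(74 − 27) mod 97 = 86.
m = m₂ + h·q = 27 + 86·31 = 2693.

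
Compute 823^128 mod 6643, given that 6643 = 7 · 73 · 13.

Mod 7: 823 ≡ 4; by Fermat, exponent reduces to 128 mod 6 = 2; 4^2 ≡ 2 (mod 7).
Mod 73: 823 ≡ 20; by Fermat, exponent reduces to 128 mod 72 = 56; 20^56 ≡ 4 (mod 73).
Mod 13: 823 ≡ 4; by Fermat, exponent reduces to 128 mod 12 = 8; 4^8 ≡ 3 (mod 13).
Combine by CRT: x ≡ 2 (mod 7), x ≡ 4 (mod 73), x ≡ 3 (mod 13) ⇒ x ≡ 4384 (mod 6643).

4384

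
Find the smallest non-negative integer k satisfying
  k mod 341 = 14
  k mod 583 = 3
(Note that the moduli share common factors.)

13995

Combine the congruences pairwise.
gcd(341, 583) = 11 and 11 | (3 − 14), so the pair is consistent; merging gives k ≡ 13995 (mod 18073), where 18073 = lcm(341, 583).
The solution is unique modulo lcm(341, 583) = 18073.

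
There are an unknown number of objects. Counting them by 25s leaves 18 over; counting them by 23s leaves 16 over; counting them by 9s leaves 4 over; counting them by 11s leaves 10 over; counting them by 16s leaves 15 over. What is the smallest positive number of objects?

The moduli are pairwise coprime; M = 25·23·9·11·16 = 910800.
M/25 = 36432; 36432 ≡ 7 (mod 25); 7·18 ≡ 1, so inverse 18.
M/23 = 39600; 39600 ≡ 17 (mod 23); 17·19 ≡ 1, so inverse 19.
M/9 = 101200; 101200 ≡ 4 (mod 9); 4·7 ≡ 1, so inverse 7.
M/11 = 82800; 82800 ≡ 3 (mod 11); 3·4 ≡ 1, so inverse 4.
M/16 = 56925; 56925 ≡ 13 (mod 16); 13·5 ≡ 1, so inverse 5.
N ≡ 18·36432·18 + 16·39600·19 + 4·101200·7 + 10·82800·4 + 15·56925·5 = 34257343.
34257343 mod 910800 = 557743.

557743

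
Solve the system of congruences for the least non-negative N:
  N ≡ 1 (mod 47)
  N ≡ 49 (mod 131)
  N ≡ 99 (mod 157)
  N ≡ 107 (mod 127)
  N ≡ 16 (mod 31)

The moduli are pairwise coprime; M = 47·131·157·127·31 = 3805697113.
M/47 = 80972279; 80972279 ≡ 21 (mod 47); 21·9 ≡ 1, so inverse 9.
M/131 = 29051123; 29051123 ≡ 39 (mod 131); 39·84 ≡ 1, so inverse 84.
M/157 = 24240109; 24240109 ≡ 94 (mod 157); 94·152 ≡ 1, so inverse 152.
M/127 = 29966119; 29966119 ≡ 88 (mod 127); 88·13 ≡ 1, so inverse 13.
M/31 = 122764423; 122764423 ≡ 21 (mod 31); 21·3 ≡ 1, so inverse 3.
N ≡ 1·80972279·9 + 49·29051123·84 + 99·24240109·152 + 107·29966119·13 + 16·122764423·3 = 532643896844.
532643896844 mod 3805697113 = 3651998137.

3651998137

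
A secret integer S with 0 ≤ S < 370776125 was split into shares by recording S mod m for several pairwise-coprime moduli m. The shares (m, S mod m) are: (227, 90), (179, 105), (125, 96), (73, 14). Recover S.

155972471

From S ≡ 90 (mod 227) write S = 90 + 227t. Substituting into S ≡ 105 (mod 179) gives 227t ≡ 15 (mod 179), and since 48⁻¹ ≡ 138 (mod 179), t ≡ 101. Hence S ≡ 90 + 227·101 = 23017 (mod 40633).
From S ≡ 23017 (mod 40633) write S = 23017 + 40633t. Substituting into S ≡ 96 (mod 125) gives 40633t ≡ 79 (mod 125), and since 8⁻¹ ≡ 47 (mod 125), t ≡ 88. Hence S ≡ 23017 + 40633·88 = 3598721 (mod 5079125).
From S ≡ 3598721 (mod 5079125) write S = 3598721 + 5079125t. Substituting into S ≡ 14 (mod 73) gives 5079125t ≡ 47 (mod 73), and since 4⁻¹ ≡ 55 (mod 73), t ≡ 30. Hence S ≡ 3598721 + 5079125·30 = 155972471 (mod 370776125).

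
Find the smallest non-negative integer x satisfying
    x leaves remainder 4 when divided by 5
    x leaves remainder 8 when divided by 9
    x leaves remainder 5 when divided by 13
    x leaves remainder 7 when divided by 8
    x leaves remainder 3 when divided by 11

From x ≡ 4 (mod 5) write x = 4 + 5t. Substituting into x ≡ 8 (mod 9) gives 5t ≡ 4 (mod 9), and since 5⁻¹ ≡ 2 (mod 9), t ≡ 8. Hence x ≡ 4 + 5·8 = 44 (mod 45).
From x ≡ 44 (mod 45) write x = 44 + 45t. Substituting into x ≡ 5 (mod 13) gives 45t ≡ 0 (mod 13), and since 6⁻¹ ≡ 11 (mod 13), t ≡ 0. Hence x ≡ 44 + 45·0 = 44 (mod 585).
From x ≡ 44 (mod 585) write x = 44 + 585t. Substituting into x ≡ 7 (mod 8) gives 585t ≡ 3 (mod 8), and since 1⁻¹ ≡ 1 (mod 8), t ≡ 3. Hence x ≡ 44 + 585·3 = 1799 (mod 4680).
From x ≡ 1799 (mod 4680) write x = 1799 + 4680t. Substituting into x ≡ 3 (mod 11) gives 4680t ≡ 8 (mod 11), and since 5⁻¹ ≡ 9 (mod 11), t ≡ 6. Hence x ≡ 1799 + 4680·6 = 29879 (mod 51480).

29879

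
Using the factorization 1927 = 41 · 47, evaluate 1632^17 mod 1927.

1191

Mod 41: 1632 ≡ 33; 33^17 ≡ 2 (mod 41).
Mod 47: 1632 ≡ 34; 34^17 ≡ 16 (mod 47).
Combine by CRT: x ≡ 2 (mod 41), x ≡ 16 (mod 47) ⇒ x ≡ 1191 (mod 1927).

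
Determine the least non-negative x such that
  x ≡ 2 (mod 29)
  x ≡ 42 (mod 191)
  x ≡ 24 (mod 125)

Combine the congruences pairwise.
From x ≡ 2 (mod 29) write x = 2 + 29t. Substituting into x ≡ 42 (mod 191) gives 29t ≡ 40 (mod 191), and since 29⁻¹ ≡ 112 (mod 191), t ≡ 87. Hence x ≡ 2 + 29·87 = 2525 (mod 5539).
From x ≡ 2525 (mod 5539) write x = 2525 + 5539t. Substituting into x ≡ 24 (mod 125) gives 5539t ≡ 124 (mod 125), and since 39⁻¹ ≡ 109 (mod 125), t ≡ 16. Hence x ≡ 2525 + 5539·16 = 91149 (mod 692375).

91149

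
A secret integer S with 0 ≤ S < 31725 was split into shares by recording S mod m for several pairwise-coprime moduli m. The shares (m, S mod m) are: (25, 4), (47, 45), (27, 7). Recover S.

Combine the congruences pairwise.
From S ≡ 4 (mod 25) write S = 4 + 25t. Substituting into S ≡ 45 (mod 47) gives 25t ≡ 41 (mod 47), and since 25⁻¹ ≡ 32 (mod 47), t ≡ 43. Hence S ≡ 4 + 25·43 = 1079 (mod 1175).
From S ≡ 1079 (mod 1175) write S = 1079 + 1175t. Substituting into S ≡ 7 (mod 27) gives 1175t ≡ 8 (mod 27), and since 14⁻¹ ≡ 2 (mod 27), t ≡ 16. Hence S ≡ 1079 + 1175·16 = 19879 (mod 31725).

19879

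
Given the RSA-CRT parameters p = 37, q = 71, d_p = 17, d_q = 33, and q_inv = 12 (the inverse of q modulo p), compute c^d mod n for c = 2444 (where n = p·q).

2238

m₁ = c^(d_p) mod p: c ≡ 2 (mod 37), and 2^17 mod 37 = 18.
m₂ = c^(d_q) mod q: c ≡ 30 (mod 71), and 30^33 mod 71 = 37.
h = q_inv·(m₁ − m₂) mod p = 12·(18 − 37) mod 37 = 31.
m = m₂ + h·q = 37 + 31·71 = 2238.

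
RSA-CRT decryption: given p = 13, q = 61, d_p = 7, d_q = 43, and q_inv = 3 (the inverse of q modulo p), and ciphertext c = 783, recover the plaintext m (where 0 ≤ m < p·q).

458

m₁ = c^(d_p) mod p: c ≡ 3 (mod 13), and 3^7 mod 13 = 3.
m₂ = c^(d_q) mod q: c ≡ 51 (mod 61), and 51^43 mod 61 = 31.
h = q_inv·(m₁ − m₂) mod p = 3·(3 − 31) mod 13 = 7.
m = m₂ + h·q = 31 + 7·61 = 458.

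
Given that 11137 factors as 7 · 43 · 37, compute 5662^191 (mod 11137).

3072

Mod 7: 5662 ≡ 6; by Fermat, exponent reduces to 191 mod 6 = 5; 6^5 ≡ 6 (mod 7).
Mod 43: 5662 ≡ 29; by Fermat, exponent reduces to 191 mod 42 = 23; 29^23 ≡ 19 (mod 43).
Mod 37: 5662 ≡ 1; by Fermat, exponent reduces to 191 mod 36 = 11; 1^11 ≡ 1 (mod 37).
Combine by CRT: x ≡ 6 (mod 7), x ≡ 19 (mod 43), x ≡ 1 (mod 37) ⇒ x ≡ 3072 (mod 11137).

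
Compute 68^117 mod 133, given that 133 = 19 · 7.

20

Mod 19: 68 ≡ 11; by Fermat, exponent reduces to 117 mod 18 = 9; 11^9 ≡ 1 (mod 19).
Mod 7: 68 ≡ 5; by Fermat, exponent reduces to 117 mod 6 = 3; 5^3 ≡ 6 (mod 7).
Combine by CRT: x ≡ 1 (mod 19), x ≡ 6 (mod 7) ⇒ x ≡ 20 (mod 133).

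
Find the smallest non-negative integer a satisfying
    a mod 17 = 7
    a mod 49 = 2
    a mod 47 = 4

The moduli are pairwise coprime; N = 17·49·47 = 39151.
N/17 = 2303; 2303 ≡ 8 (mod 17); 8·15 ≡ 1, so inverse 15.
N/49 = 799; 799 ≡ 15 (mod 49); 15·36 ≡ 1, so inverse 36.
N/47 = 833; 833 ≡ 34 (mod 47); 34·18 ≡ 1, so inverse 18.
a ≡ 7·2303·15 + 2·799·36 + 4·833·18 = 359319.
359319 mod 39151 = 6960.

6960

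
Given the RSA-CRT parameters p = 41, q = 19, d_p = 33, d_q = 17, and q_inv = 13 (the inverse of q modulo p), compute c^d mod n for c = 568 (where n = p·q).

598

m₁ = c^(d_p) mod p: c ≡ 35 (mod 41), and 35^33 mod 41 = 24.
m₂ = c^(d_q) mod q: c ≡ 17 (mod 19), and 17^17 mod 19 = 9.
h = q_inv·(m₁ − m₂) mod p = 13·(24 − 9) mod 41 = 31.
m = m₂ + h·q = 9 + 31·19 = 598.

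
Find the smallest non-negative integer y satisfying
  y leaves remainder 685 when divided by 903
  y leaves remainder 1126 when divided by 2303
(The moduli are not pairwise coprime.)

70216

gcd(903, 2303) = 7 and 7 | (1126 − 685), so the pair is consistent; merging gives y ≡ 70216 (mod 297087), where 297087 = lcm(903, 2303).
The solution is unique modulo lcm(903, 2303) = 297087.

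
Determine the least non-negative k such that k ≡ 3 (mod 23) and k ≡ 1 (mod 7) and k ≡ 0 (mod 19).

2717

From k ≡ 3 (mod 23) write k = 3 + 23t. Substituting into k ≡ 1 (mod 7) gives 23t ≡ 5 (mod 7), and since 2⁻¹ ≡ 4 (mod 7), t ≡ 6. Hence k ≡ 3 + 23·6 = 141 (mod 161).
From k ≡ 141 (mod 161) write k = 141 + 161t. Substituting into k ≡ 0 (mod 19) gives 161t ≡ 11 (mod 19), and since 9⁻¹ ≡ 17 (mod 19), t ≡ 16. Hence k ≡ 141 + 161·16 = 2717 (mod 3059).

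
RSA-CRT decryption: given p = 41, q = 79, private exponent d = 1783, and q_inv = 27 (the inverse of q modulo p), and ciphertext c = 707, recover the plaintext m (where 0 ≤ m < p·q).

2517

d_p = d mod (p−1) = 1783 mod 40 = 23; d_q = d mod (q−1) = 67.
m₁ = c^(d_p) mod p: c ≡ 10 (mod 41), and 10^23 mod 41 = 16.
m₂ = c^(d_q) mod q: c ≡ 75 (mod 79), and 75^67 mod 79 = 68.
h = q_inv·(m₁ − m₂) mod p = 27·(16 − 68) mod 41 = 31.
m = m₂ + h·q = 68 + 31·79 = 2517.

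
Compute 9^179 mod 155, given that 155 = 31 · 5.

Mod 31: 9 ≡ 9; by Fermat, exponent reduces to 179 mod 30 = 29; 9^29 ≡ 7 (mod 31).
Mod 5: 9 ≡ 4; by Fermat, exponent reduces to 179 mod 4 = 3; 4^3 ≡ 4 (mod 5).
Combine by CRT: x ≡ 7 (mod 31), x ≡ 4 (mod 5) ⇒ x ≡ 69 (mod 155).

69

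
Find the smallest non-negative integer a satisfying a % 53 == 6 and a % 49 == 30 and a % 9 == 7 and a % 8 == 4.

From a ≡ 6 (mod 53) write a = 6 + 53t. Substituting into a ≡ 30 (mod 49) gives 53t ≡ 24 (mod 49), and since 4⁻¹ ≡ 37 (mod 49), t ≡ 6. Hence a ≡ 6 + 53·6 = 324 (mod 2597).
From a ≡ 324 (mod 2597) write a = 324 + 2597t. Substituting into a ≡ 7 (mod 9) gives 2597t ≡ 7 (mod 9), and since 5⁻¹ ≡ 2 (mod 9), t ≡ 5. Hence a ≡ 324 + 2597·5 = 13309 (mod 23373).
From a ≡ 13309 (mod 23373) write a = 13309 + 23373t. Substituting into a ≡ 4 (mod 8) gives 23373t ≡ 7 (mod 8), and since 5⁻¹ ≡ 5 (mod 8), t ≡ 3. Hence a ≡ 13309 + 23373·3 = 83428 (mod 186984).

83428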